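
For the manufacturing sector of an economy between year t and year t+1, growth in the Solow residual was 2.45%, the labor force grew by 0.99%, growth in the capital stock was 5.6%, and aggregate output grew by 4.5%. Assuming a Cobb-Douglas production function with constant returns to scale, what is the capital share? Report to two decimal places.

gY = gA + α·gK + (1−α)·gL, so gY − gA − gL = α(gK − gL).
4.5 − 2.45 − 0.99 = α × (5.6 − 0.99).
1.06 = 4.61 α, so α = 0.2299.

0.23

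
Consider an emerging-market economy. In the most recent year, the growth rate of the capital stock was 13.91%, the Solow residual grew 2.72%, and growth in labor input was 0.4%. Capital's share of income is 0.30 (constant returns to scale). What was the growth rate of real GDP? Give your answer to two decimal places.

Labor's share = 1 − 0.3 = 0.7.
The capital stock: 0.3 × 13.91 = 4.173 pp.
Labor input: 0.7 × 0.4 = 0.28 pp.
Output growth = 2.72 + 4.453 = 7.173%.

Real GDP growth was 7.17%.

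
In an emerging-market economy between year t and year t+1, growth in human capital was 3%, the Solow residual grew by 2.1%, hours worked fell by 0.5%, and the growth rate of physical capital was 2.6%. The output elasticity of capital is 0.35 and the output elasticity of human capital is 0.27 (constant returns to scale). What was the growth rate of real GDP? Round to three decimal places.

Real GDP grew 3.630%.

Labor's share = 1 − 0.35 − 0.27 = 0.38.
Physical capital: 0.35 × 2.6 = 0.91 pp.
Human capital: 0.27 × 3 = 0.81 pp.
Hours worked: 0.38 × (-0.5) = -0.19 pp.
Output growth = 2.1 + 1.53 = 3.63%.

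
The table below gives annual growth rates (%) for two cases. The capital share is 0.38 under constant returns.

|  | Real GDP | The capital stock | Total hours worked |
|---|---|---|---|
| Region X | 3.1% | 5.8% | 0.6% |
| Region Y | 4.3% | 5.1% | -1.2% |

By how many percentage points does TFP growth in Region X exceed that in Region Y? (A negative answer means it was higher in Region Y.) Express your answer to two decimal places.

Labor's share = 1 − 0.38 = 0.62.
Region X: TFP = 3.1 − 2.204 − 0.372 = 0.524%.
Region Y: TFP = 4.3 − 1.938 + 0.744 = 3.106%.
Difference = 0.524 − (3.106) = -2.582 pp.

-2.58 percentage points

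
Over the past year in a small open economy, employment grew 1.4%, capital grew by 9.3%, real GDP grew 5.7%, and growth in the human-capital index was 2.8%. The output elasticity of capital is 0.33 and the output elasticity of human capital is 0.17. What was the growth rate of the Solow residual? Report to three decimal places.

Labor's share = 1 − 0.33 − 0.17 = 0.5.
Capital: 0.33 × 9.3 = 3.069 pp.
The human-capital index: 0.17 × 2.8 = 0.476 pp.
Employment: 0.5 × 1.4 = 0.7 pp.
TFP growth = 5.7 − 4.245 = 1.455%.

1.455%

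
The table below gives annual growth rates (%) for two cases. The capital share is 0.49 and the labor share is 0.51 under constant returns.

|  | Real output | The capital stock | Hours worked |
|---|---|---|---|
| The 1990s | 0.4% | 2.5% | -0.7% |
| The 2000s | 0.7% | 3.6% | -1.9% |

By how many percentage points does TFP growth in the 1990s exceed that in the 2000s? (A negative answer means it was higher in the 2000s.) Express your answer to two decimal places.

-0.37 percentage points

Labor's share = 1 − 0.49 = 0.51.
The 1990s: TFP = 0.4 − 1.225 + 0.357 = -0.468%.
The 2000s: TFP = 0.7 − 1.764 + 0.969 = -0.095%.
Difference = -0.468 − (-0.095) = -0.373 pp.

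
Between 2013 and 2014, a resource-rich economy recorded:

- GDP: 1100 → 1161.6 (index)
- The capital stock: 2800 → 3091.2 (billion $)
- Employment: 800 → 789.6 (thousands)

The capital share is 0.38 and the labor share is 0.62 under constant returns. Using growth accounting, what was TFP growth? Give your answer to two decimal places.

TFP growth was 2.45%.

GDP growth = (1161.6 − 1100) / 1100 = 5.6%.
The capital stock growth = (3091.2 − 2800) / 2800 = 10.4%.
Employment growth = (789.6 − 800) / 800 = -1.3%.
Labor's share = 1 − 0.38 = 0.62.
The capital stock: 0.38 × 10.4 = 3.952 pp.
Employment: 0.62 × (-1.3) = -0.806 pp.
TFP growth = 5.6 − 3.146 = 2.454%.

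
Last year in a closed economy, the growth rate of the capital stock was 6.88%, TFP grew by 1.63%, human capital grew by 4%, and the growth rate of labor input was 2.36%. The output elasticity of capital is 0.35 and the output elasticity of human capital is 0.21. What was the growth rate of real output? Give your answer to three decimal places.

Labor's share = 1 − 0.35 − 0.21 = 0.44.
The capital stock: 0.35 × 6.88 = 2.408 pp.
Human capital: 0.21 × 4 = 0.84 pp.
Labor input: 0.44 × 2.36 = 1.0384 pp.
Output growth = 1.63 + 4.2864 = 5.9164%.

5.916%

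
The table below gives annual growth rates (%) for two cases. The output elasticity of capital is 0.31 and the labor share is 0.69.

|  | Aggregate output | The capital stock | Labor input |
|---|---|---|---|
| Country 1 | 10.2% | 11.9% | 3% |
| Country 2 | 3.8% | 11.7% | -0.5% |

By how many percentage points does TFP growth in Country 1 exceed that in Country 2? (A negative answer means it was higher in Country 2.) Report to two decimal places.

Labor's share = 1 − 0.31 = 0.69.
Country 1: TFP = 10.2 − 3.689 − 2.07 = 4.441%.
Country 2: TFP = 3.8 − 3.627 + 0.345 = 0.518%.
Difference = 4.441 − (0.518) = 3.923 pp.

3.92 percentage points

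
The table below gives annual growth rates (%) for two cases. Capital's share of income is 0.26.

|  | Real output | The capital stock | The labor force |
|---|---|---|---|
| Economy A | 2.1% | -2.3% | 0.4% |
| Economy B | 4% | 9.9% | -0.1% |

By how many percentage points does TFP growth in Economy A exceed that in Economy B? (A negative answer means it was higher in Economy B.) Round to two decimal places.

0.90 percentage points

Labor's share = 1 − 0.26 = 0.74.
Economy A: TFP = 2.1 + 0.598 − 0.296 = 2.402%.
Economy B: TFP = 4 − 2.574 + 0.074 = 1.5%.
Difference = 2.402 − (1.5) = 0.902 pp.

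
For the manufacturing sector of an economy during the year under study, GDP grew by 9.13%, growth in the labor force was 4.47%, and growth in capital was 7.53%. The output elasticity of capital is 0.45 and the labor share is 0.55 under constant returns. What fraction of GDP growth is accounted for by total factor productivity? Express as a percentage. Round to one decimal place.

Labor's share = 1 − 0.45 = 0.55.
Capital: 0.45 × 7.53 = 3.3885 pp.
The labor force: 0.55 × 4.47 = 2.4585 pp.
TFP growth = 9.13 − 5.847 = 3.283%.
TFP share of growth = 3.283 / 9.13 × 100 = 35.958%.

Total factor productivity accounted for 36.0% of growth.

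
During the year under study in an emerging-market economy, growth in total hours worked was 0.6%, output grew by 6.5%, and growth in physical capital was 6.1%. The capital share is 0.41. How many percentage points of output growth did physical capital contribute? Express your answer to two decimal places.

Contribution = share × growth = 0.41 × 6.1 = 2.501 pp.

2.50 percentage points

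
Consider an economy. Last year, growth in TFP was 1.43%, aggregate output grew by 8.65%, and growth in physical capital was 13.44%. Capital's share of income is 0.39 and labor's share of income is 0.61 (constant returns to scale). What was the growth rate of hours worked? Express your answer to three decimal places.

Labor's share = 1 − 0.39 = 0.61.
gY = gA + 0.39×13.44 + 0.61×g.
0.61×g = 8.65 − 1.43 − 5.2416 = 1.9784.
g = 1.9784 / 0.61 = 3.24328%.

3.243%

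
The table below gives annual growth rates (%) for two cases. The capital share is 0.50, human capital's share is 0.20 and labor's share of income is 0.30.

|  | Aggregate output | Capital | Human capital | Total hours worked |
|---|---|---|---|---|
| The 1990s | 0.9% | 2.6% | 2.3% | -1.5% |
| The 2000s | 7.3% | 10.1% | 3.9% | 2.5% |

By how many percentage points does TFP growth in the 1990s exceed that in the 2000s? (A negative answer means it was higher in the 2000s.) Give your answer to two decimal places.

-1.13 percentage points

Labor's share = 1 − 0.5 − 0.2 = 0.3.
The 1990s: TFP = 0.9 − 1.3 − 0.46 + 0.45 = -0.41%.
The 2000s: TFP = 7.3 − 5.05 − 0.78 − 0.75 = 0.72%.
Difference = -0.41 − (0.72) = -1.13 pp.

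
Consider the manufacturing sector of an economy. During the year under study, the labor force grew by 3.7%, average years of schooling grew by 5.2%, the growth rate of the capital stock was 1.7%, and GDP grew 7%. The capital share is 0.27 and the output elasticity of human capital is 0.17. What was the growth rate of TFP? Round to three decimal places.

3.585%

Labor's share = 1 − 0.27 − 0.17 = 0.56.
The capital stock: 0.27 × 1.7 = 0.459 pp.
Average years of schooling: 0.17 × 5.2 = 0.884 pp.
The labor force: 0.56 × 3.7 = 2.072 pp.
TFP growth = 7 − 3.415 = 3.585%.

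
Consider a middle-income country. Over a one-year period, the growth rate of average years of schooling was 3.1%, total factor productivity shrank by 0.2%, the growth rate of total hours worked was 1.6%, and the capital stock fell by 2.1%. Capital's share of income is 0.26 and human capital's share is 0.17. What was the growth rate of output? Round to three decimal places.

Labor's share = 1 − 0.26 − 0.17 = 0.57.
The capital stock: 0.26 × (-2.1) = -0.546 pp.
Average years of schooling: 0.17 × 3.1 = 0.527 pp.
Total hours worked: 0.57 × 1.6 = 0.912 pp.
Output growth = -0.2 + 0.893 = 0.693%.

Output growth was 0.693%.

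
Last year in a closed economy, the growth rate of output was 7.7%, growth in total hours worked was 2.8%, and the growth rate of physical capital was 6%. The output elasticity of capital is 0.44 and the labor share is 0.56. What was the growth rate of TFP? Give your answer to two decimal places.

TFP growth was 3.49%.

Labor's share = 1 − 0.44 = 0.56.
Physical capital: 0.44 × 6 = 2.64 pp.
Total hours worked: 0.56 × 2.8 = 1.568 pp.
TFP growth = 7.7 − 4.208 = 3.492%.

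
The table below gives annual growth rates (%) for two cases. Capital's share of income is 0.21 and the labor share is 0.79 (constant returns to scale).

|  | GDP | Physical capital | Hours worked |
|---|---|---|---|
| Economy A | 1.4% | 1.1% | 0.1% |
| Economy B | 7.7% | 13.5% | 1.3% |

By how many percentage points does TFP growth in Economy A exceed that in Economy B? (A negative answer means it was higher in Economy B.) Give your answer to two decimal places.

Labor's share = 1 − 0.21 = 0.79.
Economy A: TFP = 1.4 − 0.231 − 0.079 = 1.09%.
Economy B: TFP = 7.7 − 2.835 − 1.027 = 3.838%.
Difference = 1.09 − (3.838) = -2.748 pp.

-2.75 percentage points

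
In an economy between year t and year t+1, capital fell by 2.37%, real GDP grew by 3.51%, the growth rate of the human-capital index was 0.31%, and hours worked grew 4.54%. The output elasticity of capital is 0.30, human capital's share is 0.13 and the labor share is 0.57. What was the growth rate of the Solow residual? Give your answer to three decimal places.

1.593%

Labor's share = 1 − 0.3 − 0.13 = 0.57.
Capital: 0.3 × (-2.37) = -0.711 pp.
The human-capital index: 0.13 × 0.31 = 0.0403 pp.
Hours worked: 0.57 × 4.54 = 2.5878 pp.
TFP growth = 3.51 − 1.9171 = 1.5929%.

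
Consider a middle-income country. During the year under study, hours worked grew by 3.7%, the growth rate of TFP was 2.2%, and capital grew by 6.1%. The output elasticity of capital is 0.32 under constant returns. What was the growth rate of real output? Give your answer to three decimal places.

6.668%

Labor's share = 1 − 0.32 = 0.68.
Capital: 0.32 × 6.1 = 1.952 pp.
Hours worked: 0.68 × 3.7 = 2.516 pp.
Output growth = 2.2 + 4.468 = 6.668%.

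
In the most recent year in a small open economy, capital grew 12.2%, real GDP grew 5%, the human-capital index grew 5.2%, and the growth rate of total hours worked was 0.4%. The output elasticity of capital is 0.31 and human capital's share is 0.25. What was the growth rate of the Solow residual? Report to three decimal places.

Labor's share = 1 − 0.31 − 0.25 = 0.44.
Capital: 0.31 × 12.2 = 3.782 pp.
The human-capital index: 0.25 × 5.2 = 1.3 pp.
Total hours worked: 0.44 × 0.4 = 0.176 pp.
TFP growth = 5 − 5.258 = -0.258%.

-0.258%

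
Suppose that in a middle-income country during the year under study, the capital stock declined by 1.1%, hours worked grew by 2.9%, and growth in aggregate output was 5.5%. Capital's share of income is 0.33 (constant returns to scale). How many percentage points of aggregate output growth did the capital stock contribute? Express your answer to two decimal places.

-0.36

Contribution = share × growth = 0.33 × (-1.1) = -0.363 pp.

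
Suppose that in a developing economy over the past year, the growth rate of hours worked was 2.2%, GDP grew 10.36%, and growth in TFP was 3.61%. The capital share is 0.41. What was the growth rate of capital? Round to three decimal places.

Labor's share = 1 − 0.41 = 0.59.
gY = gA + 0.59×2.2 + 0.41×g.
0.41×g = 10.36 − 3.61 − 1.298 = 5.452.
g = 5.452 / 0.41 = 13.29756%.

Capital growth was 13.298%.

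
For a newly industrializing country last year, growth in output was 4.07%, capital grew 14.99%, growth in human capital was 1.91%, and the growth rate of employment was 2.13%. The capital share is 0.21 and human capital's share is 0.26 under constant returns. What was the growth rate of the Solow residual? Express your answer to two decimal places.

Labor's share = 1 − 0.21 − 0.26 = 0.53.
Capital: 0.21 × 14.99 = 3.1479 pp.
Human capital: 0.26 × 1.91 = 0.4966 pp.
Employment: 0.53 × 2.13 = 1.1289 pp.
TFP growth = 4.07 − 4.7734 = -0.7034%.

-0.70%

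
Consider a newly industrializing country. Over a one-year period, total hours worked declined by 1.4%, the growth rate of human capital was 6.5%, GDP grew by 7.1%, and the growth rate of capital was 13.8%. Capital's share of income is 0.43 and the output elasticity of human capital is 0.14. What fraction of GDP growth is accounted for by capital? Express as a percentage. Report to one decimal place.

Capital accounted for 83.6% of growth.

Capital contributed 0.43 × 13.8 = 5.934 pp.
Share of growth = 5.934 / 7.1 × 100 = 83.577%.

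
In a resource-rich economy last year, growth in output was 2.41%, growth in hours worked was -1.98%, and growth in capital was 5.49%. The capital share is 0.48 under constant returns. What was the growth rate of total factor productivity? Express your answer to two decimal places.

Labor's share = 1 − 0.48 = 0.52.
Capital: 0.48 × 5.49 = 2.6352 pp.
Hours worked: 0.52 × (-1.98) = -1.0296 pp.
TFP growth = 2.41 − 1.6056 = 0.8044%.

0.80%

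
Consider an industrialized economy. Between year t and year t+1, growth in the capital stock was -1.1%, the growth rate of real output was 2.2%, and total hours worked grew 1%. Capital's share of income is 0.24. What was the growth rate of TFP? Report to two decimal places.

TFP growth was 1.70%.

Labor's share = 1 − 0.24 = 0.76.
The capital stock: 0.24 × (-1.1) = -0.264 pp.
Total hours worked: 0.76 × 1 = 0.76 pp.
TFP growth = 2.2 − 0.496 = 1.704%.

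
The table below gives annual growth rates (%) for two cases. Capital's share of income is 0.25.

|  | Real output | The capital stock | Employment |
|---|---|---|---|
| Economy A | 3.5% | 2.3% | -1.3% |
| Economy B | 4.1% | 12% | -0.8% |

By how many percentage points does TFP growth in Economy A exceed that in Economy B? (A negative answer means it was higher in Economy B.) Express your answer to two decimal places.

2.20 percentage points

Labor's share = 1 − 0.25 = 0.75.
Economy A: TFP = 3.5 − 0.575 + 0.975 = 3.9%.
Economy B: TFP = 4.1 − 3 + 0.6 = 1.7%.
Difference = 3.9 − (1.7) = 2.2 pp.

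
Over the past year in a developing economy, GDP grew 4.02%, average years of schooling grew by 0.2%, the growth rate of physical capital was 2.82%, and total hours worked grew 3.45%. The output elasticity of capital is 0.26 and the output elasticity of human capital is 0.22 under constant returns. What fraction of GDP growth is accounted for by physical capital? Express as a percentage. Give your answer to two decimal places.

18.24%

Physical capital contributed 0.26 × 2.82 = 0.7332 pp.
Share of growth = 0.7332 / 4.02 × 100 = 18.2388%.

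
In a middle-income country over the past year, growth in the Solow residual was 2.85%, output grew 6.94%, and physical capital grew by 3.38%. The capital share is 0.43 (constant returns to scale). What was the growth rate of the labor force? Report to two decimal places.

Labor's share = 1 − 0.43 = 0.57.
gY = gA + 0.43×3.38 + 0.57×g.
0.57×g = 6.94 − 2.85 − 1.4534 = 2.6366.
g = 2.6366 / 0.57 = 4.6256%.

4.63%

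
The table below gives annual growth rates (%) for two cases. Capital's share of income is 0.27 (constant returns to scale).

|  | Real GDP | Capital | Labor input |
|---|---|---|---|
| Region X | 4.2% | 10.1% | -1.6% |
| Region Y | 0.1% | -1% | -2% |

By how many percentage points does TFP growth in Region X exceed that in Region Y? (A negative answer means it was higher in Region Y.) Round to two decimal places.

Labor's share = 1 − 0.27 = 0.73.
Region X: TFP = 4.2 − 2.727 + 1.168 = 2.641%.
Region Y: TFP = 0.1 + 0.27 + 1.46 = 1.83%.
Difference = 2.641 − (1.83) = 0.811 pp.

0.81 percentage points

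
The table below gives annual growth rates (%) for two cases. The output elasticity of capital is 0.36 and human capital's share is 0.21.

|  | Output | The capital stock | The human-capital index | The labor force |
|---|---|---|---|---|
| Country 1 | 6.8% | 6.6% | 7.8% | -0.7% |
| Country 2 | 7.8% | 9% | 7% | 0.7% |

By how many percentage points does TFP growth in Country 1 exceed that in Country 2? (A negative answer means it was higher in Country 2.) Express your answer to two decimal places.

0.30 percentage points

Labor's share = 1 − 0.36 − 0.21 = 0.43.
Country 1: TFP = 6.8 − 2.376 − 1.638 + 0.301 = 3.087%.
Country 2: TFP = 7.8 − 3.24 − 1.47 − 0.301 = 2.789%.
Difference = 3.087 − (2.789) = 0.298 pp.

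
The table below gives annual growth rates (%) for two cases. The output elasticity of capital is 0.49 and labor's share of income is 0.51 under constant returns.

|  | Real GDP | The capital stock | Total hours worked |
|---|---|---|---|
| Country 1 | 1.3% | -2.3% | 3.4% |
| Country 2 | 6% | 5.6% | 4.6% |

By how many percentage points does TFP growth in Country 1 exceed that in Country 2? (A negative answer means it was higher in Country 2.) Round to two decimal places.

Labor's share = 1 − 0.49 = 0.51.
Country 1: TFP = 1.3 + 1.127 − 1.734 = 0.693%.
Country 2: TFP = 6 − 2.744 − 2.346 = 0.91%.
Difference = 0.693 − (0.91) = -0.217 pp.

-0.22 percentage points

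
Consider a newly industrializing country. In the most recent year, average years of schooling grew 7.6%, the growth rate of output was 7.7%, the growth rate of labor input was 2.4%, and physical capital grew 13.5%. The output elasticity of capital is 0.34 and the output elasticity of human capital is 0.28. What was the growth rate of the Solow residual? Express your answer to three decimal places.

The Solow residual grew 0.070%.

Labor's share = 1 − 0.34 − 0.28 = 0.38.
Physical capital: 0.34 × 13.5 = 4.59 pp.
Average years of schooling: 0.28 × 7.6 = 2.128 pp.
Labor input: 0.38 × 2.4 = 0.912 pp.
TFP growth = 7.7 − 7.63 = 0.07%.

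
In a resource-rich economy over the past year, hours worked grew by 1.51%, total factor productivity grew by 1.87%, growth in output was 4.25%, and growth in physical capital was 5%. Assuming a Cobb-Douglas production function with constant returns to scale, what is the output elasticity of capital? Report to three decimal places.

The output elasticity of capital is 0.249.

gY = gA + α·gK + (1−α)·gL, so gY − gA − gL = α(gK − gL).
4.25 − 1.87 − 1.51 = α × (5 − 1.51).
0.87 = 3.49 α, so α = 0.24928.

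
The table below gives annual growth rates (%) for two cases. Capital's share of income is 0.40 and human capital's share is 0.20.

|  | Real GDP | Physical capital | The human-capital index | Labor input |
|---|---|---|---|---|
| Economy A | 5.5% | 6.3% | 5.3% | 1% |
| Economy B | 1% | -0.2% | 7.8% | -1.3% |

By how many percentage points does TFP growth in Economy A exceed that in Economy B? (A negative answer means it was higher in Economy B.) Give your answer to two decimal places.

1.48 percentage points

Labor's share = 1 − 0.4 − 0.2 = 0.4.
Economy A: TFP = 5.5 − 2.52 − 1.06 − 0.4 = 1.52%.
Economy B: TFP = 1 + 0.08 − 1.56 + 0.52 = 0.04%.
Difference = 1.52 − (0.04) = 1.48 pp.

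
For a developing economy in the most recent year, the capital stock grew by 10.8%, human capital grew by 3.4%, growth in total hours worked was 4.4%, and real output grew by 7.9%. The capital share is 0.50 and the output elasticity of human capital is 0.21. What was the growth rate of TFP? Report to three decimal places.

Labor's share = 1 − 0.5 − 0.21 = 0.29.
The capital stock: 0.5 × 10.8 = 5.4 pp.
Human capital: 0.21 × 3.4 = 0.714 pp.
Total hours worked: 0.29 × 4.4 = 1.276 pp.
TFP growth = 7.9 − 7.39 = 0.51%.

0.510%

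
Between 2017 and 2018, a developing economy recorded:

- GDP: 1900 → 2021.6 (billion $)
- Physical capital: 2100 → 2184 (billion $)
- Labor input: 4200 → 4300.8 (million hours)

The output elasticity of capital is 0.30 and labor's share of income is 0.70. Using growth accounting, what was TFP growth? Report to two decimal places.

TFP growth was 3.52%.

GDP growth = (2021.6 − 1900) / 1900 = 6.4%.
Physical capital growth = (2184 − 2100) / 2100 = 4%.
Labor input growth = (4300.8 − 4200) / 4200 = 2.4%.
Labor's share = 1 − 0.3 = 0.7.
Physical capital: 0.3 × 4 = 1.2 pp.
Labor input: 0.7 × 2.4 = 1.68 pp.
TFP growth = 6.4 − 2.88 = 3.52%.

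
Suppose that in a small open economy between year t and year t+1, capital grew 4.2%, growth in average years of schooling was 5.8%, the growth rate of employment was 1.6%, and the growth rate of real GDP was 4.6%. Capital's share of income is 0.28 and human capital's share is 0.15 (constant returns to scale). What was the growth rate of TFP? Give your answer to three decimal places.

Labor's share = 1 − 0.28 − 0.15 = 0.57.
Capital: 0.28 × 4.2 = 1.176 pp.
Average years of schooling: 0.15 × 5.8 = 0.87 pp.
Employment: 0.57 × 1.6 = 0.912 pp.
TFP growth = 4.6 − 2.958 = 1.642%.

1.642%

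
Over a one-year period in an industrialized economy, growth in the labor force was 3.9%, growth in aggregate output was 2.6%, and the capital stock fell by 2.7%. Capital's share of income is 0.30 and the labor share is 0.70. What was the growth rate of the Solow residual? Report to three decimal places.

The Solow residual growth was 0.680%.

Labor's share = 1 − 0.3 = 0.7.
The capital stock: 0.3 × (-2.7) = -0.81 pp.
The labor force: 0.7 × 3.9 = 2.73 pp.
TFP growth = 2.6 − 1.92 = 0.68%.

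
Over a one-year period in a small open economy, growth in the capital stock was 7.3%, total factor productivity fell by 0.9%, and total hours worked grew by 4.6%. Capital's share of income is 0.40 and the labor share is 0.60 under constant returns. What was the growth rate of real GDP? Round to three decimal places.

4.780%

Labor's share = 1 − 0.4 = 0.6.
The capital stock: 0.4 × 7.3 = 2.92 pp.
Total hours worked: 0.6 × 4.6 = 2.76 pp.
Output growth = -0.9 + 5.68 = 4.78%.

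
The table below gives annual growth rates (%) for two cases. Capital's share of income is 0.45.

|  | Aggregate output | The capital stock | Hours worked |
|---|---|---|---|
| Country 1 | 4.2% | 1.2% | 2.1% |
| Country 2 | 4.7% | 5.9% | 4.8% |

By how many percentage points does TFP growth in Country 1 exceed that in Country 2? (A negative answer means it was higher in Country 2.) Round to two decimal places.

3.10 percentage points

Labor's share = 1 − 0.45 = 0.55.
Country 1: TFP = 4.2 − 0.54 − 1.155 = 2.505%.
Country 2: TFP = 4.7 − 2.655 − 2.64 = -0.595%.
Difference = 2.505 − (-0.595) = 3.1 pp.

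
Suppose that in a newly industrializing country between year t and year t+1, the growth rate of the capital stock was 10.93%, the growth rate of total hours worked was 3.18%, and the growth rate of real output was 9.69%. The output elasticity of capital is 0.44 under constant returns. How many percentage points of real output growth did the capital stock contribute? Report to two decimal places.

Contribution = share × growth = 0.44 × 10.93 = 4.8092 pp.

4.81 pp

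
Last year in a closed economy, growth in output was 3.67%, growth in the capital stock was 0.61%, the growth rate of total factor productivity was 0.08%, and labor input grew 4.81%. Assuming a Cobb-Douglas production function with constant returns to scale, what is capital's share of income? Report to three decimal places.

gY = gA + α·gK + (1−α)·gL, so gY − gA − gL = α(gK − gL).
3.67 − 0.08 − 4.81 = α × (0.61 − 4.81).
-1.22 = -4.2 α, so α = 0.29048.

0.290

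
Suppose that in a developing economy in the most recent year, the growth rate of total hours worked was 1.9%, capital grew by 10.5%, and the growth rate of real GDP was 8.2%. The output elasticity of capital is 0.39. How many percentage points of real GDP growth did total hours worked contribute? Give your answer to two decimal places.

1.16 pp

Labor's share = 1 − 0.39 = 0.61.
Contribution = share × growth = 0.61 × 1.9 = 1.159 pp.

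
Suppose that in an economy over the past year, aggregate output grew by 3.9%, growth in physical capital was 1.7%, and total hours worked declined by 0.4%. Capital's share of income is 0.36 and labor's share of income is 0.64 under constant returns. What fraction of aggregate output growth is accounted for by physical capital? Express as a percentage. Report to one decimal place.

15.7%

Physical capital contributed 0.36 × 1.7 = 0.612 pp.
Share of growth = 0.612 / 3.9 × 100 = 15.692%.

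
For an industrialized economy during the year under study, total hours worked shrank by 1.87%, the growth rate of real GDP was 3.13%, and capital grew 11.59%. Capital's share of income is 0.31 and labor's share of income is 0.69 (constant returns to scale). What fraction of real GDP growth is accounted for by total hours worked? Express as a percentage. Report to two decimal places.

-41.22%

Labor's share = 1 − 0.31 = 0.69.
Total hours worked contributed 0.69 × (-1.87) = -1.2903 pp.
Share of growth = -1.2903 / 3.13 × 100 = -41.2236%.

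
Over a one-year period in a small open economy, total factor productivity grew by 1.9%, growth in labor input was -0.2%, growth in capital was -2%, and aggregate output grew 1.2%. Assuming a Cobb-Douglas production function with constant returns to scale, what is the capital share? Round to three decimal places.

gY = gA + α·gK + (1−α)·gL, so gY − gA − gL = α(gK − gL).
1.2 − 1.9 + 0.2 = α × (-2 − (-0.2)).
-0.5 = -1.8 α, so α = 0.27778.

α = 0.278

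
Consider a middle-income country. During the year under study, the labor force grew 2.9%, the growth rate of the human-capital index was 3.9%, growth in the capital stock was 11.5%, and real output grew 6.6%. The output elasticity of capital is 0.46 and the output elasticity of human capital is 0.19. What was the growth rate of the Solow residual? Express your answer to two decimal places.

-0.45%

Labor's share = 1 − 0.46 − 0.19 = 0.35.
The capital stock: 0.46 × 11.5 = 5.29 pp.
The human-capital index: 0.19 × 3.9 = 0.741 pp.
The labor force: 0.35 × 2.9 = 1.015 pp.
TFP growth = 6.6 − 7.046 = -0.446%.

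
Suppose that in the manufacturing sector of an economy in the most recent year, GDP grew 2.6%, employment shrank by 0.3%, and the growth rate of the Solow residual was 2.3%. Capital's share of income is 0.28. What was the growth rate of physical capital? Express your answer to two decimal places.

Labor's share = 1 − 0.28 = 0.72.
gY = gA + 0.72×(-0.3) + 0.28×g.
0.28×g = 2.6 − 2.3 + 0.216 = 0.516.
g = 0.516 / 0.28 = 1.8429%.

1.84%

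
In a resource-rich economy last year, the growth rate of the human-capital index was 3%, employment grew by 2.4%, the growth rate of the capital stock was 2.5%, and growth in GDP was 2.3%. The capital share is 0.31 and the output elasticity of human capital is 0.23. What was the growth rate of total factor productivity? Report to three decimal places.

Labor's share = 1 − 0.31 − 0.23 = 0.46.
The capital stock: 0.31 × 2.5 = 0.775 pp.
The human-capital index: 0.23 × 3 = 0.69 pp.
Employment: 0.46 × 2.4 = 1.104 pp.
TFP growth = 2.3 − 2.569 = -0.269%.

-0.269%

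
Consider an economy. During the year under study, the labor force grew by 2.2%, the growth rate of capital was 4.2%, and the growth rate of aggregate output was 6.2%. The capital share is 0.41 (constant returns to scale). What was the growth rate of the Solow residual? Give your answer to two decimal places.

3.18%

Labor's share = 1 − 0.41 = 0.59.
Capital: 0.41 × 4.2 = 1.722 pp.
The labor force: 0.59 × 2.2 = 1.298 pp.
TFP growth = 6.2 − 3.02 = 3.18%.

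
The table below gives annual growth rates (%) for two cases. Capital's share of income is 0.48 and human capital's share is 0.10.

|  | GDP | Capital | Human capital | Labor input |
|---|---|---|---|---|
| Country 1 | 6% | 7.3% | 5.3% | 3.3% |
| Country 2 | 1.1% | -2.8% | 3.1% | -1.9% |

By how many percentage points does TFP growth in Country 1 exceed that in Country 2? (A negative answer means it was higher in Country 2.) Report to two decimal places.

-2.35 percentage points

Labor's share = 1 − 0.48 − 0.1 = 0.42.
Country 1: TFP = 6 − 3.504 − 0.53 − 1.386 = 0.58%.
Country 2: TFP = 1.1 + 1.344 − 0.31 + 0.798 = 2.932%.
Difference = 0.58 − (2.932) = -2.352 pp.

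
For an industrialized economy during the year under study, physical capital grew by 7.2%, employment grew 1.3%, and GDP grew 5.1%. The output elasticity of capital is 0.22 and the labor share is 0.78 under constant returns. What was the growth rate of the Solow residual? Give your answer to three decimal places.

Labor's share = 1 − 0.22 = 0.78.
Physical capital: 0.22 × 7.2 = 1.584 pp.
Employment: 0.78 × 1.3 = 1.014 pp.
TFP growth = 5.1 − 2.598 = 2.502%.

The Solow residual grew 2.502%.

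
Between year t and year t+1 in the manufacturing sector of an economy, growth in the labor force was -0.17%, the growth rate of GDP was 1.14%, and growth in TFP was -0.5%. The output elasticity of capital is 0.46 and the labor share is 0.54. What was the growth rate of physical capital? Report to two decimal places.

Physical capital grew 3.76%.

Labor's share = 1 − 0.46 = 0.54.
gY = gA + 0.54×(-0.17) + 0.46×g.
0.46×g = 1.14 + 0.5 + 0.0918 = 1.7318.
g = 1.7318 / 0.46 = 3.7648%.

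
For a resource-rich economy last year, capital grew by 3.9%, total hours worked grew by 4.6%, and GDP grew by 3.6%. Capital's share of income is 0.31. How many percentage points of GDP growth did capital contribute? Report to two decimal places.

1.21

Contribution = share × growth = 0.31 × 3.9 = 1.209 pp.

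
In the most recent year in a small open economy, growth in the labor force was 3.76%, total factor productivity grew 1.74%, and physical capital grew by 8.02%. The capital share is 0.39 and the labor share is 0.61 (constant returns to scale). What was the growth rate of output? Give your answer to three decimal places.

Labor's share = 1 − 0.39 = 0.61.
Physical capital: 0.39 × 8.02 = 3.1278 pp.
The labor force: 0.61 × 3.76 = 2.2936 pp.
Output growth = 1.74 + 5.4214 = 7.1614%.

Output growth was 7.161%.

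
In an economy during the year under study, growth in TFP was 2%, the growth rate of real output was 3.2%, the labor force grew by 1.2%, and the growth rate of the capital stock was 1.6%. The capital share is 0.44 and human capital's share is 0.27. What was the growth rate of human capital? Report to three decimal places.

Labor's share = 1 − 0.44 − 0.27 = 0.29.
gY = gA + 0.44×1.6 + 0.29×1.2 + 0.27×g.
0.27×g = 3.2 − 2 − 1.052 = 0.148.
g = 0.148 / 0.27 = 0.54815%.

0.548%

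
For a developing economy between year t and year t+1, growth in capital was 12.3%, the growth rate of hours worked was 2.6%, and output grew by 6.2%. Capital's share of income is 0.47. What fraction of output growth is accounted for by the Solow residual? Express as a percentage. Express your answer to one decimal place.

Labor's share = 1 − 0.47 = 0.53.
Capital: 0.47 × 12.3 = 5.781 pp.
Hours worked: 0.53 × 2.6 = 1.378 pp.
TFP growth = 6.2 − 7.159 = -0.959%.
TFP share of growth = -0.959 / 6.2 × 100 = -15.468%.

The Solow residual accounted for -15.5% of growth.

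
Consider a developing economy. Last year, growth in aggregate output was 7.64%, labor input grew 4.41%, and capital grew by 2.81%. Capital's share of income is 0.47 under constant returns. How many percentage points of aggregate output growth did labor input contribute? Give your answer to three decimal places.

2.337 percentage points

Labor's share = 1 − 0.47 = 0.53.
Contribution = share × growth = 0.53 × 4.41 = 2.3373 pp.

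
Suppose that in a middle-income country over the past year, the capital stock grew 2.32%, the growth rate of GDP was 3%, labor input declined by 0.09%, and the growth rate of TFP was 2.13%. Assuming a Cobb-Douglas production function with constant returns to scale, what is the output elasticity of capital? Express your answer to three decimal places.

gY = gA + α·gK + (1−α)·gL, so gY − gA − gL = α(gK − gL).
3 − 2.13 + 0.09 = α × (2.32 − (-0.09)).
0.96 = 2.41 α, so α = 0.39834.

α = 0.398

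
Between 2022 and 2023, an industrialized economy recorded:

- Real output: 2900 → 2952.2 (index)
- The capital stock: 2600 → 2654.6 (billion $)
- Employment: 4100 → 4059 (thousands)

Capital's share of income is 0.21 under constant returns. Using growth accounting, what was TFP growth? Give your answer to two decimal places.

TFP grew 2.15%.

Real output growth = (2952.2 − 2900) / 2900 = 1.8%.
The capital stock growth = (2654.6 − 2600) / 2600 = 2.1%.
Employment growth = (4059 − 4100) / 4100 = -1%.
Labor's share = 1 − 0.21 = 0.79.
The capital stock: 0.21 × 2.1 = 0.441 pp.
Employment: 0.79 × (-1) = -0.79 pp.
TFP growth = 1.8 + 0.349 = 2.149%.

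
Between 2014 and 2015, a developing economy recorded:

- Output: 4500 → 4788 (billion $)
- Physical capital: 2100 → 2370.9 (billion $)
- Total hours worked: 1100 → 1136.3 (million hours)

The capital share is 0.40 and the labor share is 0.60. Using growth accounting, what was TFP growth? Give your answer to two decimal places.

Output growth = (4788 − 4500) / 4500 = 6.4%.
Physical capital growth = (2370.9 − 2100) / 2100 = 12.9%.
Total hours worked growth = (1136.3 − 1100) / 1100 = 3.3%.
Labor's share = 1 − 0.4 = 0.6.
Physical capital: 0.4 × 12.9 = 5.16 pp.
Total hours worked: 0.6 × 3.3 = 1.98 pp.
TFP growth = 6.4 − 7.14 = -0.74%.

-0.74%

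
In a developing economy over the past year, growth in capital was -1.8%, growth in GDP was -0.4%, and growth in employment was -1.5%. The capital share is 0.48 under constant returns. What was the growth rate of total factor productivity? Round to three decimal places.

Labor's share = 1 − 0.48 = 0.52.
Capital: 0.48 × (-1.8) = -0.864 pp.
Employment: 0.52 × (-1.5) = -0.78 pp.
TFP growth = -0.4 + 1.644 = 1.244%.

1.244%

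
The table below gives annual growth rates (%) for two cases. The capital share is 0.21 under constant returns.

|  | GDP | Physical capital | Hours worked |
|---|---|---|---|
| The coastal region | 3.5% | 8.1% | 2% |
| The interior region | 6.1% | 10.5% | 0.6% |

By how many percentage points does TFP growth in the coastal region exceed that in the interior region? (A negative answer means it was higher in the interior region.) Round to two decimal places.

Labor's share = 1 − 0.21 = 0.79.
The coastal region: TFP = 3.5 − 1.701 − 1.58 = 0.219%.
The interior region: TFP = 6.1 − 2.205 − 0.474 = 3.421%.
Difference = 0.219 − (3.421) = -3.202 pp.

-3.20 percentage points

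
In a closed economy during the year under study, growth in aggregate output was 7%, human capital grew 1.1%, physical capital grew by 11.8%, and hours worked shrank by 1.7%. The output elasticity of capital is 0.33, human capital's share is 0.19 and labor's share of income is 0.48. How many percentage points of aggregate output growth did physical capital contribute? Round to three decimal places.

3.894 percentage points

Contribution = share × growth = 0.33 × 11.8 = 3.894 pp.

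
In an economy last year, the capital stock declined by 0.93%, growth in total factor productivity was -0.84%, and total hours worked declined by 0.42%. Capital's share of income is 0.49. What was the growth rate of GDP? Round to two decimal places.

Labor's share = 1 − 0.49 = 0.51.
The capital stock: 0.49 × (-0.93) = -0.4557 pp.
Total hours worked: 0.51 × (-0.42) = -0.2142 pp.
Output growth = -0.84 + (-0.6699) = -1.5099%.

-1.51%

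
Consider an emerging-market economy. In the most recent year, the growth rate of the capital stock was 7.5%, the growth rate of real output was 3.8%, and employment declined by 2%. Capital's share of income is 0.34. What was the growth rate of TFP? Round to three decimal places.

Labor's share = 1 − 0.34 = 0.66.
The capital stock: 0.34 × 7.5 = 2.55 pp.
Employment: 0.66 × (-2) = -1.32 pp.
TFP growth = 3.8 − 1.23 = 2.57%.

2.570%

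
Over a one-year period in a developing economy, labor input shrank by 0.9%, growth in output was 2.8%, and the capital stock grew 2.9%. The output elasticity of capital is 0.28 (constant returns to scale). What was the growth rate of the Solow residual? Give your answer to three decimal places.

2.636%

Labor's share = 1 − 0.28 = 0.72.
The capital stock: 0.28 × 2.9 = 0.812 pp.
Labor input: 0.72 × (-0.9) = -0.648 pp.
TFP growth = 2.8 − 0.164 = 2.636%.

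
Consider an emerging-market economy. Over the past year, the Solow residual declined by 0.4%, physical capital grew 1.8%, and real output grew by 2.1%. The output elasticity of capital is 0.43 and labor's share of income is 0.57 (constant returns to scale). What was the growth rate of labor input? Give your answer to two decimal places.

3.03%

Labor's share = 1 − 0.43 = 0.57.
gY = gA + 0.43×1.8 + 0.57×g.
0.57×g = 2.1 + 0.4 − 0.774 = 1.726.
g = 1.726 / 0.57 = 3.0281%.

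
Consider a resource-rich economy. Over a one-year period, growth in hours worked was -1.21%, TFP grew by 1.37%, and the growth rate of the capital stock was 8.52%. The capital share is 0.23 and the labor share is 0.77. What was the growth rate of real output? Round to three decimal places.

2.398%

Labor's share = 1 − 0.23 = 0.77.
The capital stock: 0.23 × 8.52 = 1.9596 pp.
Hours worked: 0.77 × (-1.21) = -0.9317 pp.
Output growth = 1.37 + 1.0279 = 2.3979%.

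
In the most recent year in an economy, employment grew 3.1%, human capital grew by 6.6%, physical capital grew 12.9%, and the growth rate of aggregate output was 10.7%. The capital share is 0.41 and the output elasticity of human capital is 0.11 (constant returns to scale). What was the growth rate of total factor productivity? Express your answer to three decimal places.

Labor's share = 1 − 0.41 − 0.11 = 0.48.
Physical capital: 0.41 × 12.9 = 5.289 pp.
Human capital: 0.11 × 6.6 = 0.726 pp.
Employment: 0.48 × 3.1 = 1.488 pp.
TFP growth = 10.7 − 7.503 = 3.197%.

3.197%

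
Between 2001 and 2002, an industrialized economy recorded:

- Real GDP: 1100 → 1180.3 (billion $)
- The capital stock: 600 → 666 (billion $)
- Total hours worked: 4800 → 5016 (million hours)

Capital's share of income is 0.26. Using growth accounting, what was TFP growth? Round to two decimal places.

Real GDP growth = (1180.3 − 1100) / 1100 = 7.3%.
The capital stock growth = (666 − 600) / 600 = 11%.
Total hours worked growth = (5016 − 4800) / 4800 = 4.5%.
Labor's share = 1 − 0.26 = 0.74.
The capital stock: 0.26 × 11 = 2.86 pp.
Total hours worked: 0.74 × 4.5 = 3.33 pp.
TFP growth = 7.3 − 6.19 = 1.11%.

TFP grew 1.11%.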